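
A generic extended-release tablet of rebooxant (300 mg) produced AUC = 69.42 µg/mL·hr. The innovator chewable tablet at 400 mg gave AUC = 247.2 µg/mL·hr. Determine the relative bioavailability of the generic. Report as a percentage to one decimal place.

F_rel = (AUC_test/D_test) / (AUC_ref/D_ref)
      = (69.42/300) / (247.2/400)
      = 0.2314 / 0.618 = 0.3744 = 37.44%

F_rel = 37.4%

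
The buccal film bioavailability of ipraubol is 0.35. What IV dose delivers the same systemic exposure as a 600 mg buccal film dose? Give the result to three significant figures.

Systemic exposure from an extravascular dose = F × D_ev, so the equivalent IV dose is F × D_ev.
D_iv = F × D_ev = 0.35 × 600 = 210 mg

D_iv = 210 mg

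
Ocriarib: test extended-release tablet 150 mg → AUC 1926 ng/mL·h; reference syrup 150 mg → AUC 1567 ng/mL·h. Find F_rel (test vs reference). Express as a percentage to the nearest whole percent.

F_rel = (AUC_test/D_test) / (AUC_ref/D_ref)
      = (1926/150) / (1567/150)
      = 12.84 / 10.4467 = 1.2291 = 122.91%

F_rel = 123%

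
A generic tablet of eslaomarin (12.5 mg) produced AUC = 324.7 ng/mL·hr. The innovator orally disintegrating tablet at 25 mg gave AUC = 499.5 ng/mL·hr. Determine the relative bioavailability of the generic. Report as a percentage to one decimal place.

F_rel = (AUC_test/D_test) / (AUC_ref/D_ref)
      = (324.7/12.5) / (499.5/25)
      = 25.976 / 19.98 = 1.3001 = 130.01%

F_rel = 130.0%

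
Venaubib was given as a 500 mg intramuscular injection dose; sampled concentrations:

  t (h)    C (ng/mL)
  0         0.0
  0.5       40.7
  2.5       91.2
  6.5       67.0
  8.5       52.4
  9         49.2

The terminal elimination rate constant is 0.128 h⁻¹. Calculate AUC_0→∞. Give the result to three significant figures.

AUC = 988 ng/mL·h

Trapezoidal AUC_0→9:
  [0→0.5]: (0.0+40.7)/2 × 0.5 = 10.175
  [0.5→2.5]: (40.7+91.2)/2 × 2 = 131.9
  [2.5→6.5]: (91.2+67.0)/2 × 4 = 316.4
  [6.5→8.5]: (67.0+52.4)/2 × 2 = 119.4
  [8.5→9]: (52.4+49.2)/2 × 0.5 = 25.4
  Sum = 603.275 ng/mL·h
Extrapolated tail: C_last / k_e = 49.2 / 0.128 = 384.375
AUC_0→∞ = 603.275 + 384.375 = 987.65 ng/mL·h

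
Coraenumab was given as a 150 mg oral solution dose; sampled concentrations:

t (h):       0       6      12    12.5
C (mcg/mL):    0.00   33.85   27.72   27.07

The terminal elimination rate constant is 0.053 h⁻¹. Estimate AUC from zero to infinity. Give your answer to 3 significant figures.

AUC = 811 mcg/mL·h

Trapezoidal AUC_0→12.5:
  [0→6]: (0.00+33.85)/2 × 6 = 101.55
  [6→12]: (33.85+27.72)/2 × 6 = 184.71
  [12→12.5]: (27.72+27.07)/2 × 0.5 = 13.6975
  Sum = 299.9575 mcg/mL·h
Extrapolated tail: C_last / k_e = 27.07 / 0.053 = 510.755
AUC_0→∞ = 299.9575 + 510.755 = 810.7125 mcg/mL·h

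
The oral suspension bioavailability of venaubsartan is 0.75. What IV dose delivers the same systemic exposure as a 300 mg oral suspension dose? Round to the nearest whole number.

D_iv = 225 mg

Systemic exposure from an extravascular dose = F × D_ev, so the equivalent IV dose is F × D_ev.
D_iv = F × D_ev = 0.75 × 300 = 225 mg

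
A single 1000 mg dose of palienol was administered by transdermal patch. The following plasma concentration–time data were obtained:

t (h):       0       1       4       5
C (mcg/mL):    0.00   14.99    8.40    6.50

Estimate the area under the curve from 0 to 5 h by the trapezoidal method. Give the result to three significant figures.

Trapezoidal AUC_0→5:
  [0→1]: (0.00+14.99)/2 × 1 = 7.495
  [1→4]: (14.99+8.40)/2 × 3 = 35.085
  [4→5]: (8.40+6.50)/2 × 1 = 7.45
  Sum = 50.03 mcg/mL·h

AUC = 50.0 mcg/mL·h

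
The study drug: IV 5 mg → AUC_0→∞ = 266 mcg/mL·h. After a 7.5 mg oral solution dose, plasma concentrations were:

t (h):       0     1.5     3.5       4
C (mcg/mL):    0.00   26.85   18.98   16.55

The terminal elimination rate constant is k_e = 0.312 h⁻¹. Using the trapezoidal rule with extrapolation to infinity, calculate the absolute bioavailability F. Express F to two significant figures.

F = 0.32

Trapezoidal AUC_0→4 (oral solution):
  [0→1.5]: (0.00+26.85)/2 × 1.5 = 20.1375
  [1.5→3.5]: (26.85+18.98)/2 × 2 = 45.83
  [3.5→4]: (18.98+16.55)/2 × 0.5 = 8.8825
  Sum = 74.85 mcg/mL·h
Tail: C_last/k_e = 16.55/0.312 = 53.045
AUC_0→∞ (oral solution) = 74.85 + 53.045 = 127.895 mcg/mL·h
F = (AUC_ev/D_ev)/(AUC_iv/D_iv) = (127.895/7.5)/(266/5) = 17.0527/53.2 = 0.3205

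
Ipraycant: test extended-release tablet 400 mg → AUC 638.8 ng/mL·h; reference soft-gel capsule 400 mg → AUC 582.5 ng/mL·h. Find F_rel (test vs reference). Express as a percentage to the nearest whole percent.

F_rel = 110%

F_rel = (AUC_test/D_test) / (AUC_ref/D_ref)
      = (638.8/400) / (582.5/400)
      = 1.597 / 1.45625 = 1.0967 = 109.67%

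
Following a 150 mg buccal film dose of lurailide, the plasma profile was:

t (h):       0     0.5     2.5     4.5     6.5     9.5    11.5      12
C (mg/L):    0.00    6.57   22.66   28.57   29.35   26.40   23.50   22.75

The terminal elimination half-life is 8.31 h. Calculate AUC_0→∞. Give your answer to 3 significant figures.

AUC = 558 mg/L·h

Trapezoidal AUC_0→12:
  [0→0.5]: (0.00+6.57)/2 × 0.5 = 1.6425
  [0.5→2.5]: (6.57+22.66)/2 × 2 = 29.23
  [2.5→4.5]: (22.66+28.57)/2 × 2 = 51.23
  [4.5→6.5]: (28.57+29.35)/2 × 2 = 57.92
  [6.5→9.5]: (29.35+26.40)/2 × 3 = 83.625
  [9.5→11.5]: (26.40+23.50)/2 × 2 = 49.9
  [11.5→12]: (23.50+22.75)/2 × 0.5 = 11.5625
  Sum = 285.11 mg/L·h
k_e = ln2 / t½ = 0.693147 / 8.31 = 0.0834 h^-1
Extrapolated tail: C_last / k_e = 22.75 / 0.0834 = 272.782
AUC_0→∞ = 285.11 + 272.782 = 557.892 mg/L·h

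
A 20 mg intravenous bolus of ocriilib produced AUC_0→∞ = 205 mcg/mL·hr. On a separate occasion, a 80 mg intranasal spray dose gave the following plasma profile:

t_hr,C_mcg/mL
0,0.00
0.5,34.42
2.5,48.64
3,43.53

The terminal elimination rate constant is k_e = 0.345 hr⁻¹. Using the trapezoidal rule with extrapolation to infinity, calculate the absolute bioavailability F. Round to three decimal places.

F = 0.294

Trapezoidal AUC_0→3 (intranasal spray):
  [0→0.5]: (0.00+34.42)/2 × 0.5 = 8.605
  [0.5→2.5]: (34.42+48.64)/2 × 2 = 83.06
  [2.5→3]: (48.64+43.53)/2 × 0.5 = 23.0425
  Sum = 114.7075 mcg/mL·hr
Tail: C_last/k_e = 43.53/0.345 = 126.174
AUC_0→∞ (intranasal spray) = 114.7075 + 126.174 = 240.8815 mcg/mL·hr
F = (AUC_ev/D_ev)/(AUC_iv/D_iv) = (240.8815/80)/(205/20) = 3.01102/10.25 = 0.2938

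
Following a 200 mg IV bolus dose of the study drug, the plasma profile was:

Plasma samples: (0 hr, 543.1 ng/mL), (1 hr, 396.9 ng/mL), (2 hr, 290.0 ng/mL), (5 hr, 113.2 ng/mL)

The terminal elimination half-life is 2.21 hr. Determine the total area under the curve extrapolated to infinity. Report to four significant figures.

Trapezoidal AUC_0→5:
  [0→1]: (543.1+396.9)/2 × 1 = 470.0
  [1→2]: (396.9+290.0)/2 × 1 = 343.45
  [2→5]: (290.0+113.2)/2 × 3 = 604.8
  Sum = 1418.25 ng/mL·hr
k_e = ln2 / t½ = 0.693147 / 2.21 = 0.3136 hr^-1
Extrapolated tail: C_last / k_e = 113.2 / 0.3136 = 360.969
AUC_0→∞ = 1418.25 + 360.969 = 1779.219 ng/mL·hr

AUC = 1779 ng/mL·hr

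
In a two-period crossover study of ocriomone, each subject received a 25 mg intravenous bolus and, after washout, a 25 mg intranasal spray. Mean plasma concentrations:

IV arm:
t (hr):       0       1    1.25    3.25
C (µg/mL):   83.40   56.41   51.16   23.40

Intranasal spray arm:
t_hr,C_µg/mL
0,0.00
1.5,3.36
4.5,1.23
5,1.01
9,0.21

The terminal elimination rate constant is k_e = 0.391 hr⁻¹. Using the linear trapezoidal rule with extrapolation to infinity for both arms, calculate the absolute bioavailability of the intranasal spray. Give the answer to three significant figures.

F = 0.0594

Trapezoidal AUC_0→3.25 (IV):
  [0→1]: (83.40+56.41)/2 × 1 = 69.905
  [1→1.25]: (56.41+51.16)/2 × 0.25 = 13.44625
  [1.25→3.25]: (51.16+23.40)/2 × 2 = 74.56
  Sum = 157.91125 µg/mL·hr
IV tail: 23.40/0.391 = 59.847; AUC_iv,0→∞ = 157.91125 + 59.847 = 217.75825 µg/mL·hr
Trapezoidal AUC_0→9 (intranasal spray):
  [0→1.5]: (0.00+3.36)/2 × 1.5 = 2.52
  [1.5→4.5]: (3.36+1.23)/2 × 3 = 6.885
  [4.5→5]: (1.23+1.01)/2 × 0.5 = 0.56
  [5→9]: (1.01+0.21)/2 × 4 = 2.44
  Sum = 12.405 µg/mL·hr
intranasal spray tail: 0.21/0.391 = 0.537; AUC_ev,0→∞ = 12.405 + 0.537 = 12.942 µg/mL·hr
F = (AUC_ev/D_ev)/(AUC_iv/D_iv) = (12.942/25)/(217.75825/25) = 0.51768/8.71033 = 0.0594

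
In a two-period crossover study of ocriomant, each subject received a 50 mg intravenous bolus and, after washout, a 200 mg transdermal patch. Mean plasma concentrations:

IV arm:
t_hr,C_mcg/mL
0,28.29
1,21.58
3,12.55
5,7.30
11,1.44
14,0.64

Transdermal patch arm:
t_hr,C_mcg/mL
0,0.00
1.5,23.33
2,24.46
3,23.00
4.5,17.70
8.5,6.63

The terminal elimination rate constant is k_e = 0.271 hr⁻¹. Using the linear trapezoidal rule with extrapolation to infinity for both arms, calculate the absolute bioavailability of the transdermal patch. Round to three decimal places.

F = 0.354

Trapezoidal AUC_0→14 (IV):
  [0→1]: (28.29+21.58)/2 × 1 = 24.935
  [1→3]: (21.58+12.55)/2 × 2 = 34.13
  [3→5]: (12.55+7.30)/2 × 2 = 19.85
  [5→11]: (7.30+1.44)/2 × 6 = 26.22
  [11→14]: (1.44+0.64)/2 × 3 = 3.12
  Sum = 108.255 mcg/mL·hr
IV tail: 0.64/0.271 = 2.362; AUC_iv,0→∞ = 108.255 + 2.362 = 110.617 mcg/mL·hr
Trapezoidal AUC_0→8.5 (transdermal patch):
  [0→1.5]: (0.00+23.33)/2 × 1.5 = 17.4975
  [1.5→2]: (23.33+24.46)/2 × 0.5 = 11.9475
  [2→3]: (24.46+23.00)/2 × 1 = 23.73
  [3→4.5]: (23.00+17.70)/2 × 1.5 = 30.525
  [4.5→8.5]: (17.70+6.63)/2 × 4 = 48.66
  Sum = 132.36 mcg/mL·hr
transdermal patch tail: 6.63/0.271 = 24.465; AUC_ev,0→∞ = 132.36 + 24.465 = 156.825 mcg/mL·hr
F = (AUC_ev/D_ev)/(AUC_iv/D_iv) = (156.825/200)/(110.617/50) = 0.784125/2.21234 = 0.3544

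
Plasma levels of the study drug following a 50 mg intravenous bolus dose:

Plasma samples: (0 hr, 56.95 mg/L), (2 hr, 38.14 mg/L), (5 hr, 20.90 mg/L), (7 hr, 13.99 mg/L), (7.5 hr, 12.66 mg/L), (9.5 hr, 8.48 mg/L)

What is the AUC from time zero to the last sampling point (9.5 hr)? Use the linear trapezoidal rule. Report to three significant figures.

AUC = 246 mg/L·hr

Trapezoidal AUC_0→9.5:
  [0→2]: (56.95+38.14)/2 × 2 = 95.09
  [2→5]: (38.14+20.90)/2 × 3 = 88.56
  [5→7]: (20.90+13.99)/2 × 2 = 34.89
  [7→7.5]: (13.99+12.66)/2 × 0.5 = 6.6625
  [7.5→9.5]: (12.66+8.48)/2 × 2 = 21.14
  Sum = 246.3425 mg/L·hr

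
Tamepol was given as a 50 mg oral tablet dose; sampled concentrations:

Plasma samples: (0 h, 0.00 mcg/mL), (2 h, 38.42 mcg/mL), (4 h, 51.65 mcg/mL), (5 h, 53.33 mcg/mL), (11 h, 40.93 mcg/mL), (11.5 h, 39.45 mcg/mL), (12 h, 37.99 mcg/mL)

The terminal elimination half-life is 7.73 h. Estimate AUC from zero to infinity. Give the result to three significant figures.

AUC = 927 mcg/mL·h

Trapezoidal AUC_0→12:
  [0→2]: (0.00+38.42)/2 × 2 = 38.42
  [2→4]: (38.42+51.65)/2 × 2 = 90.07
  [4→5]: (51.65+53.33)/2 × 1 = 52.49
  [5→11]: (53.33+40.93)/2 × 6 = 282.78
  [11→11.5]: (40.93+39.45)/2 × 0.5 = 20.095
  [11.5→12]: (39.45+37.99)/2 × 0.5 = 19.36
  Sum = 503.215 mcg/mL·h
k_e = ln2 / t½ = 0.693147 / 7.73 = 0.0897 h^-1
Extrapolated tail: C_last / k_e = 37.99 / 0.0897 = 423.523
AUC_0→∞ = 503.215 + 423.523 = 926.738 mcg/mL·h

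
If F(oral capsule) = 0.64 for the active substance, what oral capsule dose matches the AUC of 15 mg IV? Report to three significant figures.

D_oral = 23.4 mg

For equal systemic exposure: F × D_ev = D_iv
D_ev = D_iv / F = 15 / 0.64 = 23.4375 mg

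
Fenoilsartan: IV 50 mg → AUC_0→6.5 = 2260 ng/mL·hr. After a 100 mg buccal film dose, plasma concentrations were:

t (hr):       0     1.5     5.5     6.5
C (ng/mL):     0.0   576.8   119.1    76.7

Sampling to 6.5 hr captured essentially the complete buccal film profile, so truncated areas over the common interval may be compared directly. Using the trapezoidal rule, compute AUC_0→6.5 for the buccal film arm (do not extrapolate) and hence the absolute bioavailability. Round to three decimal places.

F = 0.425

Trapezoidal AUC_0→6.5 (buccal film):
  [0→1.5]: (0.0+576.8)/2 × 1.5 = 432.6
  [1.5→5.5]: (576.8+119.1)/2 × 4 = 1391.8
  [5.5→6.5]: (119.1+76.7)/2 × 1 = 97.9
  Sum = 1922.3 ng/mL·hr
F = (AUC_ev/D_ev)/(AUC_iv/D_iv) = (1922.3/100)/(2260/50) = 19.223/45.2 = 0.4253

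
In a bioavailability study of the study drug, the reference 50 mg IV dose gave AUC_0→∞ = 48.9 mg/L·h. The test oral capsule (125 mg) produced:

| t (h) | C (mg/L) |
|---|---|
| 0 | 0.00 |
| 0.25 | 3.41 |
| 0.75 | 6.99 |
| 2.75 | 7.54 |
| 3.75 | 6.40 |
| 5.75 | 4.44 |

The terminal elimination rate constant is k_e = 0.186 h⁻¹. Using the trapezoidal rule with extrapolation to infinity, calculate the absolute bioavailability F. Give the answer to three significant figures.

F = 0.485

Trapezoidal AUC_0→5.75 (oral capsule):
  [0→0.25]: (0.00+3.41)/2 × 0.25 = 0.42625
  [0.25→0.75]: (3.41+6.99)/2 × 0.5 = 2.6
  [0.75→2.75]: (6.99+7.54)/2 × 2 = 14.53
  [2.75→3.75]: (7.54+6.40)/2 × 1 = 6.97
  [3.75→5.75]: (6.40+4.44)/2 × 2 = 10.84
  Sum = 35.36625 mg/L·h
Tail: C_last/k_e = 4.44/0.186 = 23.871
AUC_0→∞ (oral capsule) = 35.36625 + 23.871 = 59.23725 mg/L·h
F = (AUC_ev/D_ev)/(AUC_iv/D_iv) = (59.23725/125)/(48.9/50) = 0.473898/0.978 = 0.4846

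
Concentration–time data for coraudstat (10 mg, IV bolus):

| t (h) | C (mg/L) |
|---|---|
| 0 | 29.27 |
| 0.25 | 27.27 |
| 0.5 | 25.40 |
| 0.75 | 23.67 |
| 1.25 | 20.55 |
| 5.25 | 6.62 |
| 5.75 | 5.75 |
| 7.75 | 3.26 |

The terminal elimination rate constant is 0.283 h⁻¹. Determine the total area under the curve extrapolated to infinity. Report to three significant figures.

AUC = 109 mg/L·h

Trapezoidal AUC_0→7.75:
  [0→0.25]: (29.27+27.27)/2 × 0.25 = 7.0675
  [0.25→0.5]: (27.27+25.40)/2 × 0.25 = 6.58375
  [0.5→0.75]: (25.40+23.67)/2 × 0.25 = 6.13375
  [0.75→1.25]: (23.67+20.55)/2 × 0.5 = 11.055
  [1.25→5.25]: (20.55+6.62)/2 × 4 = 54.34
  [5.25→5.75]: (6.62+5.75)/2 × 0.5 = 3.0925
  [5.75→7.75]: (5.75+3.26)/2 × 2 = 9.01
  Sum = 97.2825 mg/L·h
Extrapolated tail: C_last / k_e = 3.26 / 0.283 = 11.519
AUC_0→∞ = 97.2825 + 11.519 = 108.8015 mg/L·h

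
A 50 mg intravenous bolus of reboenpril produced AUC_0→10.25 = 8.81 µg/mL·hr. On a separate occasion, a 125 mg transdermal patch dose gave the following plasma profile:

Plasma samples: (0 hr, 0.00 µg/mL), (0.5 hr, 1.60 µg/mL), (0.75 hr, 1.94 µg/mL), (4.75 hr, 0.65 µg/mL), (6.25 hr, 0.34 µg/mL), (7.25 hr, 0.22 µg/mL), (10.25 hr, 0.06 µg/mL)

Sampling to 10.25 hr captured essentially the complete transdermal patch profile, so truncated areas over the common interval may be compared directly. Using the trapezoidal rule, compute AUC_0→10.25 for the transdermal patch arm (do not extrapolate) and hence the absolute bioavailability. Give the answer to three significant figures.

Trapezoidal AUC_0→10.25 (transdermal patch):
  [0→0.5]: (0.00+1.60)/2 × 0.5 = 0.4
  [0.5→0.75]: (1.60+1.94)/2 × 0.25 = 0.4425
  [0.75→4.75]: (1.94+0.65)/2 × 4 = 5.18
  [4.75→6.25]: (0.65+0.34)/2 × 1.5 = 0.7425
  [6.25→7.25]: (0.34+0.22)/2 × 1 = 0.28
  [7.25→10.25]: (0.22+0.06)/2 × 3 = 0.42
  Sum = 7.465 µg/mL·hr
F = (AUC_ev/D_ev)/(AUC_iv/D_iv) = (7.465/125)/(8.81/50) = 0.05972/0.1762 = 0.3389

F = 0.339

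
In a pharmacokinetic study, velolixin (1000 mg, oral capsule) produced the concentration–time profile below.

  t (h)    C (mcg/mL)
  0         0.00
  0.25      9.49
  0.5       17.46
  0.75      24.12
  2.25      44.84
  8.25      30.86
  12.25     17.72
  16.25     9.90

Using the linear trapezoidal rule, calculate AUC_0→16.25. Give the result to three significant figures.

Trapezoidal AUC_0→16.25:
  [0→0.25]: (0.00+9.49)/2 × 0.25 = 1.18625
  [0.25→0.5]: (9.49+17.46)/2 × 0.25 = 3.36875
  [0.5→0.75]: (17.46+24.12)/2 × 0.25 = 5.1975
  [0.75→2.25]: (24.12+44.84)/2 × 1.5 = 51.72
  [2.25→8.25]: (44.84+30.86)/2 × 6 = 227.1
  [8.25→12.25]: (30.86+17.72)/2 × 4 = 97.16
  [12.25→16.25]: (17.72+9.90)/2 × 4 = 55.24
  Sum = 440.9725 mcg/mL·h

AUC = 441 mcg/mL·h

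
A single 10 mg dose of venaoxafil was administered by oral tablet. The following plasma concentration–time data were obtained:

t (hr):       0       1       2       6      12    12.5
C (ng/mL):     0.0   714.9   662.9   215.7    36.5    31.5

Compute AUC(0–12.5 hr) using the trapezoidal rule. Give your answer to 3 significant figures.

AUC = 3580 ng/mL·hr

Trapezoidal AUC_0→12.5:
  [0→1]: (0.0+714.9)/2 × 1 = 357.45
  [1→2]: (714.9+662.9)/2 × 1 = 688.9
  [2→6]: (662.9+215.7)/2 × 4 = 1757.2
  [6→12]: (215.7+36.5)/2 × 6 = 756.6
  [12→12.5]: (36.5+31.5)/2 × 0.5 = 17.0
  Sum = 3577.15 ng/mL·hr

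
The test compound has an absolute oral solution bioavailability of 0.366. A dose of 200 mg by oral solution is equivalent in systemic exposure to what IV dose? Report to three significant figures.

Systemic exposure from an extravascular dose = F × D_ev, so the equivalent IV dose is F × D_ev.
D_iv = F × D_ev = 0.366 × 200 = 73.2 mg

D_iv = 73.2 mg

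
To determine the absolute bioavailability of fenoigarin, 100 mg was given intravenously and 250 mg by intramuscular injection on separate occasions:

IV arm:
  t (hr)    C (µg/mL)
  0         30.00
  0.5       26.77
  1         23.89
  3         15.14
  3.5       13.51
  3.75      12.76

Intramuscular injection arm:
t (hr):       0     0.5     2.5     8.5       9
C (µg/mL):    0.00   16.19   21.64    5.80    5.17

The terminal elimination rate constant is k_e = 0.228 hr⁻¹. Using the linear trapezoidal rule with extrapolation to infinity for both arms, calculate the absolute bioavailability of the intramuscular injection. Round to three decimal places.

Trapezoidal AUC_0→3.75 (IV):
  [0→0.5]: (30.00+26.77)/2 × 0.5 = 14.1925
  [0.5→1]: (26.77+23.89)/2 × 0.5 = 12.665
  [1→3]: (23.89+15.14)/2 × 2 = 39.03
  [3→3.5]: (15.14+13.51)/2 × 0.5 = 7.1625
  [3.5→3.75]: (13.51+12.76)/2 × 0.25 = 3.28375
  Sum = 76.33375 µg/mL·hr
IV tail: 12.76/0.228 = 55.965; AUC_iv,0→∞ = 76.33375 + 55.965 = 132.29875 µg/mL·hr
Trapezoidal AUC_0→9 (intramuscular injection):
  [0→0.5]: (0.00+16.19)/2 × 0.5 = 4.0475
  [0.5→2.5]: (16.19+21.64)/2 × 2 = 37.83
  [2.5→8.5]: (21.64+5.80)/2 × 6 = 82.32
  [8.5→9]: (5.80+5.17)/2 × 0.5 = 2.7425
  Sum = 126.94 µg/mL·hr
intramuscular injection tail: 5.17/0.228 = 22.675; AUC_ev,0→∞ = 126.94 + 22.675 = 149.615 µg/mL·hr
F = (AUC_ev/D_ev)/(AUC_iv/D_iv) = (149.615/250)/(132.29875/100) = 0.59846/1.3229875 = 0.4524

F = 0.452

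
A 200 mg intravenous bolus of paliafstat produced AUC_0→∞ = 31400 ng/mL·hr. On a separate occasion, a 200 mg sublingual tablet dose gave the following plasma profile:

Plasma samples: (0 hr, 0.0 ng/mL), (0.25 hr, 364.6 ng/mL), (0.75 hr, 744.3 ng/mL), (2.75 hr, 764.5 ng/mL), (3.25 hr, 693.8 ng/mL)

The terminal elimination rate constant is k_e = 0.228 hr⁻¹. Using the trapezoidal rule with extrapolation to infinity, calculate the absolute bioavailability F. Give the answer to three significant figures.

F = 0.167

Trapezoidal AUC_0→3.25 (sublingual tablet):
  [0→0.25]: (0.0+364.6)/2 × 0.25 = 45.575
  [0.25→0.75]: (364.6+744.3)/2 × 0.5 = 277.225
  [0.75→2.75]: (744.3+764.5)/2 × 2 = 1508.8
  [2.75→3.25]: (764.5+693.8)/2 × 0.5 = 364.575
  Sum = 2196.175 ng/mL·hr
Tail: C_last/k_e = 693.8/0.228 = 3042.982
AUC_0→∞ (sublingual tablet) = 2196.175 + 3042.982 = 5239.157 ng/mL·hr
F = (AUC_ev/D_ev)/(AUC_iv/D_iv) = (5239.157/200)/(31400/200) = 26.195785/157 = 0.1669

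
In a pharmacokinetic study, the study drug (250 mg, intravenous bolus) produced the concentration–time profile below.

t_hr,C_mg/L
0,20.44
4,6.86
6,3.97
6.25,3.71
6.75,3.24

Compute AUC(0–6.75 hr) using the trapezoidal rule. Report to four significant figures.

AUC = 68.13 mg/L·hr

Trapezoidal AUC_0→6.75:
  [0→4]: (20.44+6.86)/2 × 4 = 54.6
  [4→6]: (6.86+3.97)/2 × 2 = 10.83
  [6→6.25]: (3.97+3.71)/2 × 0.25 = 0.96
  [6.25→6.75]: (3.71+3.24)/2 × 0.5 = 1.7375
  Sum = 68.1275 mg/L·hr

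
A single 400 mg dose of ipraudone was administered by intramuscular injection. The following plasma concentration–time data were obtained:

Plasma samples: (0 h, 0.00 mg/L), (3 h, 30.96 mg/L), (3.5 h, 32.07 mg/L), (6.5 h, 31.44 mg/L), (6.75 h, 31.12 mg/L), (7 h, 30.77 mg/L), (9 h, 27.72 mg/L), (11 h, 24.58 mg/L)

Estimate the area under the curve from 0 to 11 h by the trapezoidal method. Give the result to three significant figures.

Trapezoidal AUC_0→11:
  [0→3]: (0.00+30.96)/2 × 3 = 46.44
  [3→3.5]: (30.96+32.07)/2 × 0.5 = 15.7575
  [3.5→6.5]: (32.07+31.44)/2 × 3 = 95.265
  [6.5→6.75]: (31.44+31.12)/2 × 0.25 = 7.82
  [6.75→7]: (31.12+30.77)/2 × 0.25 = 7.73625
  [7→9]: (30.77+27.72)/2 × 2 = 58.49
  [9→11]: (27.72+24.58)/2 × 2 = 52.3
  Sum = 283.80875 mg/L·h

AUC = 284 mg/L·h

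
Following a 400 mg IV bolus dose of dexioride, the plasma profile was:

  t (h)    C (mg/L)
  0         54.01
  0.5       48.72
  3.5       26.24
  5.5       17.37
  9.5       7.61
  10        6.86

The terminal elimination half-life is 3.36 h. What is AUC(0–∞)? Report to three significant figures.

Trapezoidal AUC_0→10:
  [0→0.5]: (54.01+48.72)/2 × 0.5 = 25.6825
  [0.5→3.5]: (48.72+26.24)/2 × 3 = 112.44
  [3.5→5.5]: (26.24+17.37)/2 × 2 = 43.61
  [5.5→9.5]: (17.37+7.61)/2 × 4 = 49.96
  [9.5→10]: (7.61+6.86)/2 × 0.5 = 3.6175
  Sum = 235.31 mg/L·h
k_e = ln2 / t½ = 0.693147 / 3.36 = 0.2063 h^-1
Extrapolated tail: C_last / k_e = 6.86 / 0.2063 = 33.253
AUC_0→∞ = 235.31 + 33.253 = 268.563 mg/L·h

AUC = 269 mg/L·h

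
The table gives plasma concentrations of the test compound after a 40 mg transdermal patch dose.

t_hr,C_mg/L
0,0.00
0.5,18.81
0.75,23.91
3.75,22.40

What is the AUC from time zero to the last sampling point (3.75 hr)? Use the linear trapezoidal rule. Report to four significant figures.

AUC = 79.51 mg/L·hr

Trapezoidal AUC_0→3.75:
  [0→0.5]: (0.00+18.81)/2 × 0.5 = 4.7025
  [0.5→0.75]: (18.81+23.91)/2 × 0.25 = 5.34
  [0.75→3.75]: (23.91+22.40)/2 × 3 = 69.465
  Sum = 79.5075 mg/L·hr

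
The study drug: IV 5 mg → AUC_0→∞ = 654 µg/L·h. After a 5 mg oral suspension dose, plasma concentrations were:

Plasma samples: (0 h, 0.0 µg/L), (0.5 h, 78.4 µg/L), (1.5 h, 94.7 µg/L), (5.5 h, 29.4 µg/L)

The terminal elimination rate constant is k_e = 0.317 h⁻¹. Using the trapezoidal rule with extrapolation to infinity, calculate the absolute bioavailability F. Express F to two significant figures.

Trapezoidal AUC_0→5.5 (oral suspension):
  [0→0.5]: (0.0+78.4)/2 × 0.5 = 19.6
  [0.5→1.5]: (78.4+94.7)/2 × 1 = 86.55
  [1.5→5.5]: (94.7+29.4)/2 × 4 = 248.2
  Sum = 354.35 µg/L·h
Tail: C_last/k_e = 29.4/0.317 = 92.744
AUC_0→∞ (oral suspension) = 354.35 + 92.744 = 447.094 µg/L·h
F = (AUC_ev/D_ev)/(AUC_iv/D_iv) = (447.094/5)/(654/5) = 89.4188/130.8 = 0.6836

F = 0.68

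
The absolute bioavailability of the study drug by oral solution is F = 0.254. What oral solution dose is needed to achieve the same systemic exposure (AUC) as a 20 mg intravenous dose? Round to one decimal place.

For equal systemic exposure: F × D_ev = D_iv
D_ev = D_iv / F = 20 / 0.254 = 78.7402 mg

D_oral = 78.7 mg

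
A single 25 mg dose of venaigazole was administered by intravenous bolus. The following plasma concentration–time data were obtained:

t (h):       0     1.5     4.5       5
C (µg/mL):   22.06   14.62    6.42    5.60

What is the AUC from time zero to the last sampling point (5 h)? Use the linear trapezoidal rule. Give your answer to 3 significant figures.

Trapezoidal AUC_0→5:
  [0→1.5]: (22.06+14.62)/2 × 1.5 = 27.51
  [1.5→4.5]: (14.62+6.42)/2 × 3 = 31.56
  [4.5→5]: (6.42+5.60)/2 × 0.5 = 3.005
  Sum = 62.075 µg/mL·h

AUC = 62.1 µg/mL·h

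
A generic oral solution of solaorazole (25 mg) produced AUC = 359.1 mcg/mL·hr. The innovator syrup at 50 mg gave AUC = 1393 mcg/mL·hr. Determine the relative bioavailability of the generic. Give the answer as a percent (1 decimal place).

F_rel = 51.6%

F_rel = (AUC_test/D_test) / (AUC_ref/D_ref)
      = (359.1/25) / (1393/50)
      = 14.364 / 27.86 = 0.5156 = 51.56%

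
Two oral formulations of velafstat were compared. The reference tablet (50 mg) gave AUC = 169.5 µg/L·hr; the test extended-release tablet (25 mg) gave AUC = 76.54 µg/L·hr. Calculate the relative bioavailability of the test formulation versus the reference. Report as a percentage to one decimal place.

F_rel = (AUC_test/D_test) / (AUC_ref/D_ref)
      = (76.54/25) / (169.5/50)
      = 3.0616 / 3.39 = 0.9031 = 90.31%

F_rel = 90.3%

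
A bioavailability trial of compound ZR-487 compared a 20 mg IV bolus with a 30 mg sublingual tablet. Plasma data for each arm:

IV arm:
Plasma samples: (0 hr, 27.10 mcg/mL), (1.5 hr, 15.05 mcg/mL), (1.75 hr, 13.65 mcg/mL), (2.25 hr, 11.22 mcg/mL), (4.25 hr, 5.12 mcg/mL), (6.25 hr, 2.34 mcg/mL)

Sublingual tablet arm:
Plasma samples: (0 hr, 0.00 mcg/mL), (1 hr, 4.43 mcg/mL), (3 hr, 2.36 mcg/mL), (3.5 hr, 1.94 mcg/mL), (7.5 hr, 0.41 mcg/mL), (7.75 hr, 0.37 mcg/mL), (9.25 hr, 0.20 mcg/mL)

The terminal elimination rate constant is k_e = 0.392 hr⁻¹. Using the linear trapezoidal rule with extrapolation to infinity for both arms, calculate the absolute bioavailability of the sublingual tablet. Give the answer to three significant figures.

Trapezoidal AUC_0→6.25 (IV):
  [0→1.5]: (27.10+15.05)/2 × 1.5 = 31.6125
  [1.5→1.75]: (15.05+13.65)/2 × 0.25 = 3.5875
  [1.75→2.25]: (13.65+11.22)/2 × 0.5 = 6.2175
  [2.25→4.25]: (11.22+5.12)/2 × 2 = 16.34
  [4.25→6.25]: (5.12+2.34)/2 × 2 = 7.46
  Sum = 65.2175 mcg/mL·hr
IV tail: 2.34/0.392 = 5.969; AUC_iv,0→∞ = 65.2175 + 5.969 = 71.1865 mcg/mL·hr
Trapezoidal AUC_0→9.25 (sublingual tablet):
  [0→1]: (0.00+4.43)/2 × 1 = 2.215
  [1→3]: (4.43+2.36)/2 × 2 = 6.79
  [3→3.5]: (2.36+1.94)/2 × 0.5 = 1.075
  [3.5→7.5]: (1.94+0.41)/2 × 4 = 4.7
  [7.5→7.75]: (0.41+0.37)/2 × 0.25 = 0.0975
  [7.75→9.25]: (0.37+0.20)/2 × 1.5 = 0.4275
  Sum = 15.305 mcg/mL·hr
sublingual tablet tail: 0.20/0.392 = 0.510; AUC_ev,0→∞ = 15.305 + 0.510 = 15.815 mcg/mL·hr
F = (AUC_ev/D_ev)/(AUC_iv/D_iv) = (15.815/30)/(71.1865/20) = 0.527167/3.559325 = 0.1481

F = 0.148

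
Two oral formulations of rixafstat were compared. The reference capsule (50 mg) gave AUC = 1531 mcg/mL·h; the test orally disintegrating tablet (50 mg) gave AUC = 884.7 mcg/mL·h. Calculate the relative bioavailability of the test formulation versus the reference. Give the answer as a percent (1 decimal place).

F_rel = 57.8%

F_rel = (AUC_test/D_test) / (AUC_ref/D_ref)
      = (884.7/50) / (1531/50)
      = 17.694 / 30.62 = 0.5779 = 57.79%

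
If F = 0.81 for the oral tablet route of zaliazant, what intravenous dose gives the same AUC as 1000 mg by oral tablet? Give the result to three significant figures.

Systemic exposure from an extravascular dose = F × D_ev, so the equivalent IV dose is F × D_ev.
D_iv = F × D_ev = 0.81 × 1000 = 810 mg

D_iv = 810 mg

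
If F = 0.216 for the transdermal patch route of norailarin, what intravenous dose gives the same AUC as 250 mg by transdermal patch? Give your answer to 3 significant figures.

Systemic exposure from an extravascular dose = F × D_ev, so the equivalent IV dose is F × D_ev.
D_iv = F × D_ev = 0.216 × 250 = 54 mg

D_iv = 54.0 mg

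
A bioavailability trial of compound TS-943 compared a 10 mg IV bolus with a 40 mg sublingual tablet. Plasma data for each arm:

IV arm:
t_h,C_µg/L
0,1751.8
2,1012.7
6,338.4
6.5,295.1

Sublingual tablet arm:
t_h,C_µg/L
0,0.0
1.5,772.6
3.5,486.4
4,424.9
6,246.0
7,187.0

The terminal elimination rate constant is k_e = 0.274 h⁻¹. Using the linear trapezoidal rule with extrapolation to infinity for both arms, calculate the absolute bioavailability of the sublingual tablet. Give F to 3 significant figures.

Trapezoidal AUC_0→6.5 (IV):
  [0→2]: (1751.8+1012.7)/2 × 2 = 2764.5
  [2→6]: (1012.7+338.4)/2 × 4 = 2702.2
  [6→6.5]: (338.4+295.1)/2 × 0.5 = 158.375
  Sum = 5625.075 µg/L·h
IV tail: 295.1/0.274 = 1077.007; AUC_iv,0→∞ = 5625.075 + 1077.007 = 6702.082 µg/L·h
Trapezoidal AUC_0→7 (sublingual tablet):
  [0→1.5]: (0.0+772.6)/2 × 1.5 = 579.45
  [1.5→3.5]: (772.6+486.4)/2 × 2 = 1259.0
  [3.5→4]: (486.4+424.9)/2 × 0.5 = 227.825
  [4→6]: (424.9+246.0)/2 × 2 = 670.9
  [6→7]: (246.0+187.0)/2 × 1 = 216.5
  Sum = 2953.675 µg/L·h
sublingual tablet tail: 187.0/0.274 = 682.482; AUC_ev,0→∞ = 2953.675 + 682.482 = 3636.157 µg/L·h
F = (AUC_ev/D_ev)/(AUC_iv/D_iv) = (3636.157/40)/(6702.082/10) = 90.903925/670.2082 = 0.1356

F = 0.136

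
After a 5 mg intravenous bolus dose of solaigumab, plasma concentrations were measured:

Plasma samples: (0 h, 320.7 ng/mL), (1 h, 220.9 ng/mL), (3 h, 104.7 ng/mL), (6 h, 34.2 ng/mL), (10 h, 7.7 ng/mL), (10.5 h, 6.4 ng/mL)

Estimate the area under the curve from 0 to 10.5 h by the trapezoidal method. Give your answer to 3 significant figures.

Trapezoidal AUC_0→10.5:
  [0→1]: (320.7+220.9)/2 × 1 = 270.8
  [1→3]: (220.9+104.7)/2 × 2 = 325.6
  [3→6]: (104.7+34.2)/2 × 3 = 208.35
  [6→10]: (34.2+7.7)/2 × 4 = 83.8
  [10→10.5]: (7.7+6.4)/2 × 0.5 = 3.525
  Sum = 892.075 ng/mL·h

AUC = 892 ng/mL·h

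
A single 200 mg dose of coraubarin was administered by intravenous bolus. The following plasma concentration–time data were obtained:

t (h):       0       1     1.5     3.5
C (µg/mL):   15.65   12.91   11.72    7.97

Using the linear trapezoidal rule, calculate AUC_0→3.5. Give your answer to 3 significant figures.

AUC = 40.1 µg/mL·h

Trapezoidal AUC_0→3.5:
  [0→1]: (15.65+12.91)/2 × 1 = 14.28
  [1→1.5]: (12.91+11.72)/2 × 0.5 = 6.1575
  [1.5→3.5]: (11.72+7.97)/2 × 2 = 19.69
  Sum = 40.1275 µg/mL·h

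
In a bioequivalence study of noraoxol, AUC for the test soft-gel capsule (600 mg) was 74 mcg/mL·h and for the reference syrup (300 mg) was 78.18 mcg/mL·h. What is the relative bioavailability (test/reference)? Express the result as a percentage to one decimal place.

F_rel = 47.3%

F_rel = (AUC_test/D_test) / (AUC_ref/D_ref)
      = (74/600) / (78.18/300)
      = 0.123333 / 0.2606 = 0.4733 = 47.33%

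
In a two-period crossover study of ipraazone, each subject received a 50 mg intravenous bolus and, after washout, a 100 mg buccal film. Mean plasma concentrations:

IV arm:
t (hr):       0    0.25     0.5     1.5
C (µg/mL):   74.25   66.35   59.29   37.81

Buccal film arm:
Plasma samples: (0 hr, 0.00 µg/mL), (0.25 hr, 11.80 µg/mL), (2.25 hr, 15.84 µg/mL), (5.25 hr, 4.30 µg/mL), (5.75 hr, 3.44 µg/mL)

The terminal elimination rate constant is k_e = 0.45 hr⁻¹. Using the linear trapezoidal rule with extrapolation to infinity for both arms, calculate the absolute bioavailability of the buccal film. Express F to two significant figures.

F = 0.21

Trapezoidal AUC_0→1.5 (IV):
  [0→0.25]: (74.25+66.35)/2 × 0.25 = 17.575
  [0.25→0.5]: (66.35+59.29)/2 × 0.25 = 15.705
  [0.5→1.5]: (59.29+37.81)/2 × 1 = 48.55
  Sum = 81.83 µg/mL·hr
IV tail: 37.81/0.45 = 84.022; AUC_iv,0→∞ = 81.83 + 84.022 = 165.852 µg/mL·hr
Trapezoidal AUC_0→5.75 (buccal film):
  [0→0.25]: (0.00+11.80)/2 × 0.25 = 1.475
  [0.25→2.25]: (11.80+15.84)/2 × 2 = 27.64
  [2.25→5.25]: (15.84+4.30)/2 × 3 = 30.21
  [5.25→5.75]: (4.30+3.44)/2 × 0.5 = 1.935
  Sum = 61.26 µg/mL·hr
buccal film tail: 3.44/0.45 = 7.644; AUC_ev,0→∞ = 61.26 + 7.644 = 68.904 µg/mL·hr
F = (AUC_ev/D_ev)/(AUC_iv/D_iv) = (68.904/100)/(165.852/50) = 0.68904/3.31704 = 0.2077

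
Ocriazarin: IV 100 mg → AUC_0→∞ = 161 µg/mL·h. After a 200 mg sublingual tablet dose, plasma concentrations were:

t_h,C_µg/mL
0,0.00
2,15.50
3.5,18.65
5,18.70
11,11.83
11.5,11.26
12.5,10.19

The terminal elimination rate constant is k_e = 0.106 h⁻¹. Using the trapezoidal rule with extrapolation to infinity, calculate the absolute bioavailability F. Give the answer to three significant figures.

Trapezoidal AUC_0→12.5 (sublingual tablet):
  [0→2]: (0.00+15.50)/2 × 2 = 15.5
  [2→3.5]: (15.50+18.65)/2 × 1.5 = 25.6125
  [3.5→5]: (18.65+18.70)/2 × 1.5 = 28.0125
  [5→11]: (18.70+11.83)/2 × 6 = 91.59
  [11→11.5]: (11.83+11.26)/2 × 0.5 = 5.7725
  [11.5→12.5]: (11.26+10.19)/2 × 1 = 10.725
  Sum = 177.2125 µg/mL·h
Tail: C_last/k_e = 10.19/0.106 = 96.132
AUC_0→∞ (sublingual tablet) = 177.2125 + 96.132 = 273.3445 µg/mL·h
F = (AUC_ev/D_ev)/(AUC_iv/D_iv) = (273.3445/200)/(161/100) = 1.3667225/1.61 = 0.8489

F = 0.849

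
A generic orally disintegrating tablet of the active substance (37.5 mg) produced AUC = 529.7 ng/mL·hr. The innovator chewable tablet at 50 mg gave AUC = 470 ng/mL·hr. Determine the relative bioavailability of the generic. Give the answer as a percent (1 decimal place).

F_rel = (AUC_test/D_test) / (AUC_ref/D_ref)
      = (529.7/37.5) / (470/50)
      = 14.1253 / 9.4 = 1.5027 = 150.27%

F_rel = 150.3%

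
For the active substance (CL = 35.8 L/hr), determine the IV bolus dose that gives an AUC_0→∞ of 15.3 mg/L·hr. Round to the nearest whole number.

Dose_iv = CL × AUC_0→∞
     = 35.8 × 15.3 = 547.74 mg

Dose = 548 mg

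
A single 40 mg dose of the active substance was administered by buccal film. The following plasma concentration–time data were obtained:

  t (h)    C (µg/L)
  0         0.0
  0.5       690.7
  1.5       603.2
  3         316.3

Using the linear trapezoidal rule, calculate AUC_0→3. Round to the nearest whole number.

AUC = 1509 µg/L·h

Trapezoidal AUC_0→3:
  [0→0.5]: (0.0+690.7)/2 × 0.5 = 172.675
  [0.5→1.5]: (690.7+603.2)/2 × 1 = 646.95
  [1.5→3]: (603.2+316.3)/2 × 1.5 = 689.625
  Sum = 1509.25 µg/L·h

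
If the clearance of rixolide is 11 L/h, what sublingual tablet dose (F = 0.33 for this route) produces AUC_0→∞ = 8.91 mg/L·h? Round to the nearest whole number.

Dose = 297 mg

Dose = CL × AUC_0→∞ / F
     = 11 × 8.91 / 0.33 = 297 mg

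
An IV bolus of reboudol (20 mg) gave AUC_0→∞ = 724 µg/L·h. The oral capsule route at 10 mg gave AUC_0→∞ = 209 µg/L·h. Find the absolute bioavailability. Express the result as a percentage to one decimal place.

F = 57.7%

F = (AUC_ev / D_ev) / (AUC_iv / D_iv)
  = (209/10) / (724/20)
  = 20.9 / 36.2 = 0.5773
  = 57.73%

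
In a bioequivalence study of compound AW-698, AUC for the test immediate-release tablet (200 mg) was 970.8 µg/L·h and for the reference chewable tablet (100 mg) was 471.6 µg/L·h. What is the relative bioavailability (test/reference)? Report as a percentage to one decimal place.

F_rel = 102.9%

F_rel = (AUC_test/D_test) / (AUC_ref/D_ref)
      = (970.8/200) / (471.6/100)
      = 4.854 / 4.716 = 1.0293 = 102.93%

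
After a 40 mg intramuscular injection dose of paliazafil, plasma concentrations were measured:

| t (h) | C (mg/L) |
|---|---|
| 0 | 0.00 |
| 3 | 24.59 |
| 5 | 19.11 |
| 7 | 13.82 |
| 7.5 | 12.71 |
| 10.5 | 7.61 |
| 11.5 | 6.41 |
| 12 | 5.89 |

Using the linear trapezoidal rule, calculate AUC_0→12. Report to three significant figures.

AUC = 161 mg/L·h

Trapezoidal AUC_0→12:
  [0→3]: (0.00+24.59)/2 × 3 = 36.885
  [3→5]: (24.59+19.11)/2 × 2 = 43.7
  [5→7]: (19.11+13.82)/2 × 2 = 32.93
  [7→7.5]: (13.82+12.71)/2 × 0.5 = 6.6325
  [7.5→10.5]: (12.71+7.61)/2 × 3 = 30.48
  [10.5→11.5]: (7.61+6.41)/2 × 1 = 7.01
  [11.5→12]: (6.41+5.89)/2 × 0.5 = 3.075
  Sum = 160.7125 mg/L·h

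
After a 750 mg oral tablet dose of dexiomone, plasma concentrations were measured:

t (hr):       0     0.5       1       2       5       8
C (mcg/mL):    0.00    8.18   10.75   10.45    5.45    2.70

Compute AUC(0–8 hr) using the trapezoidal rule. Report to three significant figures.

Trapezoidal AUC_0→8:
  [0→0.5]: (0.00+8.18)/2 × 0.5 = 2.045
  [0.5→1]: (8.18+10.75)/2 × 0.5 = 4.7325
  [1→2]: (10.75+10.45)/2 × 1 = 10.6
  [2→5]: (10.45+5.45)/2 × 3 = 23.85
  [5→8]: (5.45+2.70)/2 × 3 = 12.225
  Sum = 53.4525 mcg/mL·hr

AUC = 53.5 mcg/mL·hr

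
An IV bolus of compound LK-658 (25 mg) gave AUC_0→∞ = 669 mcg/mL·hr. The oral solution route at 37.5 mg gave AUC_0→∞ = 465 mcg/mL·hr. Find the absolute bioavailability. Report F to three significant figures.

F = 0.463

F = (AUC_ev / D_ev) / (AUC_iv / D_iv)
  = (465/37.5) / (669/25)
  = 12.4 / 26.76 = 0.4634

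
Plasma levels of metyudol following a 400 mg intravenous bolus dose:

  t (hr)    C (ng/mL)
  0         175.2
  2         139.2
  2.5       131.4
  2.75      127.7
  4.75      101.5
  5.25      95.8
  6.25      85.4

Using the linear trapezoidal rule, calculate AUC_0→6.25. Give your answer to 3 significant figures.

AUC = 784 ng/mL·hr

Trapezoidal AUC_0→6.25:
  [0→2]: (175.2+139.2)/2 × 2 = 314.4
  [2→2.5]: (139.2+131.4)/2 × 0.5 = 67.65
  [2.5→2.75]: (131.4+127.7)/2 × 0.25 = 32.3875
  [2.75→4.75]: (127.7+101.5)/2 × 2 = 229.2
  [4.75→5.25]: (101.5+95.8)/2 × 0.5 = 49.325
  [5.25→6.25]: (95.8+85.4)/2 × 1 = 90.6
  Sum = 783.5625 ng/mL·hr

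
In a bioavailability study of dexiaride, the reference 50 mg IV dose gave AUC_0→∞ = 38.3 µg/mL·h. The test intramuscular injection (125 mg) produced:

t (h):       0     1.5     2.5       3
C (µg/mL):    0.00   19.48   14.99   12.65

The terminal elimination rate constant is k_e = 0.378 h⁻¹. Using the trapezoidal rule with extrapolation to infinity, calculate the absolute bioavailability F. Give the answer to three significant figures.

Trapezoidal AUC_0→3 (intramuscular injection):
  [0→1.5]: (0.00+19.48)/2 × 1.5 = 14.61
  [1.5→2.5]: (19.48+14.99)/2 × 1 = 17.235
  [2.5→3]: (14.99+12.65)/2 × 0.5 = 6.91
  Sum = 38.755 µg/mL·h
Tail: C_last/k_e = 12.65/0.378 = 33.466
AUC_0→∞ (intramuscular injection) = 38.755 + 33.466 = 72.221 µg/mL·h
F = (AUC_ev/D_ev)/(AUC_iv/D_iv) = (72.221/125)/(38.3/50) = 0.577768/0.766 = 0.7543

F = 0.754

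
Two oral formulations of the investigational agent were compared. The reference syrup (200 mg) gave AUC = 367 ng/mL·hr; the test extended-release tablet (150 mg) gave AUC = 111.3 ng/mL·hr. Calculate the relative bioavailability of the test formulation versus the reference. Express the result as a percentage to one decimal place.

F_rel = (AUC_test/D_test) / (AUC_ref/D_ref)
      = (111.3/150) / (367/200)
      = 0.742 / 1.835 = 0.4044 = 40.44%

F_rel = 40.4%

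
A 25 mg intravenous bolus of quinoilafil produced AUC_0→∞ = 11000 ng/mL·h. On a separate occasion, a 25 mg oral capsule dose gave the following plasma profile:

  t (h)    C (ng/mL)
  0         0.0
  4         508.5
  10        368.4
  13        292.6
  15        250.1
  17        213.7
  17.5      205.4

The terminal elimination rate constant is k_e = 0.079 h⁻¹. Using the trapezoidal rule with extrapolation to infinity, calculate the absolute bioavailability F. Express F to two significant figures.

Trapezoidal AUC_0→17.5 (oral capsule):
  [0→4]: (0.0+508.5)/2 × 4 = 1017.0
  [4→10]: (508.5+368.4)/2 × 6 = 2630.7
  [10→13]: (368.4+292.6)/2 × 3 = 991.5
  [13→15]: (292.6+250.1)/2 × 2 = 542.7
  [15→17]: (250.1+213.7)/2 × 2 = 463.8
  [17→17.5]: (213.7+205.4)/2 × 0.5 = 104.775
  Sum = 5750.475 ng/mL·h
Tail: C_last/k_e = 205.4/0.079 = 2600.000
AUC_0→∞ (oral capsule) = 5750.475 + 2600.000 = 8350.475 ng/mL·h
F = (AUC_ev/D_ev)/(AUC_iv/D_iv) = (8350.475/25)/(11000/25) = 334.019/440 = 0.7591

F = 0.76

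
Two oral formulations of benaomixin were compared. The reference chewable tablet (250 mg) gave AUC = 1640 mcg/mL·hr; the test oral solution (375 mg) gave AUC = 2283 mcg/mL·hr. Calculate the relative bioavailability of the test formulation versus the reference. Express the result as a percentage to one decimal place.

F_rel = 92.8%

F_rel = (AUC_test/D_test) / (AUC_ref/D_ref)
      = (2283/375) / (1640/250)
      = 6.088 / 6.56 = 0.9280 = 92.80%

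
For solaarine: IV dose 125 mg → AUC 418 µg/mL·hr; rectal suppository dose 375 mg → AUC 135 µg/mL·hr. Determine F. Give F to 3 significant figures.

F = 0.108

F = (AUC_ev / D_ev) / (AUC_iv / D_iv)
  = (135/375) / (418/125)
  = 0.36 / 3.344 = 0.1077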